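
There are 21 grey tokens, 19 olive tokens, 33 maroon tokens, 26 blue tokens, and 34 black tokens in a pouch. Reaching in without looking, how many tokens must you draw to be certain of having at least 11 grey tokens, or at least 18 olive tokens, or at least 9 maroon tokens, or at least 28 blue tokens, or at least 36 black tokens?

The worst case stops just short of every target: 10 grey, 17 olive, 8 maroon, all 26 blue, all 34 black — 10 + 17 + 8 + 26 + 34 = 95 tokens.
One more token must push some color to its target, so 95 + 1 = 96.

96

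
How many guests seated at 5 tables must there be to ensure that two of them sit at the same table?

6

There are 5 tables acting as pigeonholes.
With 5 guests we could place one in each, avoiding any repeat.
One more forces some class to hold 2, so 5 + 1 = 6.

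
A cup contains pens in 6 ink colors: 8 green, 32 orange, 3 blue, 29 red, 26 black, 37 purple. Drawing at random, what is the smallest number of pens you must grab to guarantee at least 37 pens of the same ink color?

135

Treat the 6 ink colors as pigeonholes.
In the worst case we take at most 36 of each ink color, but all 8 green, all 32 orange, all 3 blue, all 29 red, and all 26 black (fewer than 36), giving 8 + 32 + 3 + 29 + 26 + 36 = 134.
One more pen then forces some ink color to 37, so 134 + 1 = 135.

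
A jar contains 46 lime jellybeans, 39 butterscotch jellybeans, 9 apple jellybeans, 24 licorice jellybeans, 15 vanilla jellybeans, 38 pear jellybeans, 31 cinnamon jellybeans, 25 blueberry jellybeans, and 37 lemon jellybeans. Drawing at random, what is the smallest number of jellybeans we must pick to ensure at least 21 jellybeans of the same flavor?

In the worst case we take at most 20 of each flavor, but all 9 apple and all 15 vanilla (fewer than 20), giving 20 + 20 + 9 + 20 + 15 + 20 + 20 + 20 + 20 = 164.
One more jellybean then forces some flavor to 21, so 164 + 1 = 165.

165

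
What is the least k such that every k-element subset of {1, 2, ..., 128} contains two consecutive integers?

65

Partition {1, …, 128} into 64 pairs: {1,2}, {3,4}, …, {127,128}.
Choosing 64 integers — say the 64 even numbers 2, 4, …, 128 — takes one from each pair and avoids the property.
Choosing 65 forces two into the same pair by pigeonhole, and those are consecutive. So 65.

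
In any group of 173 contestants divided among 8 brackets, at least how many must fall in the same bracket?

The 173 contestants fall into 8 brackets.
If each of the 8 brackets held at most 21, the total would be at most 8 × 21 = 168 < 173, a contradiction.
So at least one holds ⌈173/8⌉ = 22.

22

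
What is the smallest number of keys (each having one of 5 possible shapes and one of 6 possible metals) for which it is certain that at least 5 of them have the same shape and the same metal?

121

There are 5 × 6 = 30 (shape, metal) combinations acting as pigeonholes.
With 30 × 4 = 120 keys we could place exactly 4 in each, with no (shape, metal) pair reaching 5.
One more forces some (shape, metal) pair to hold 5, so 120 + 1 = 121.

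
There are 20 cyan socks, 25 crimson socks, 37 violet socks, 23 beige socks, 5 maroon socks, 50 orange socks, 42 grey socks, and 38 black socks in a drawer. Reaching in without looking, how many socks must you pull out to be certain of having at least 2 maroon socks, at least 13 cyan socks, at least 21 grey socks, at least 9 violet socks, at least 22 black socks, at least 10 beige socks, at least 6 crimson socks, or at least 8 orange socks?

The worst case stops just short of every target: 12 cyan, 5 crimson, 8 violet, 9 beige, 1 maroon, 7 orange, 20 grey, 21 black — 12 + 5 + 8 + 9 + 1 + 7 + 20 + 21 = 83 socks.
One more sock must push some color to its target, so 83 + 1 = 84.

84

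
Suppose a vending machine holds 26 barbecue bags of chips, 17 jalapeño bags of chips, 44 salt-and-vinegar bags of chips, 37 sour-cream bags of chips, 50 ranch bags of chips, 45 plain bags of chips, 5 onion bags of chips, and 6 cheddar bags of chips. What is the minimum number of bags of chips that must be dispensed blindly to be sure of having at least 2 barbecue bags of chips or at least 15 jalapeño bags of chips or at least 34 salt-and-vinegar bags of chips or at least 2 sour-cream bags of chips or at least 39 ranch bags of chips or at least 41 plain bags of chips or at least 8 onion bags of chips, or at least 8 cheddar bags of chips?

The worst case stops just short of every target: 1 barbecue, 14 jalapeño, 33 salt-and-vinegar, 1 sour-cream, 38 ranch, 40 plain, all 5 onion, all 6 cheddar — 1 + 14 + 33 + 1 + 38 + 40 + 5 + 6 = 138 bags of chips.
One more bag of chips must push some flavor to its target, so 138 + 1 = 139.

139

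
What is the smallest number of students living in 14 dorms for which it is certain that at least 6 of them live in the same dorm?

71

There are 14 dorms acting as pigeonholes.
With 14 × 5 = 70 students we could place exactly 5 in each, with no class reaching 6.
One more forces some class to hold 6, so 70 + 1 = 71.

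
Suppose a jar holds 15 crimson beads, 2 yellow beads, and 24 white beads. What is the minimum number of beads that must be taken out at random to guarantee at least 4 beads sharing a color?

Treat the 3 colors as pigeonholes.
In the worst case we take at most 3 of each color, but all 2 yellow (fewer than 3), giving 3 + 2 + 3 = 8.
One more bead then forces some color to 4, so 8 + 1 = 9.

9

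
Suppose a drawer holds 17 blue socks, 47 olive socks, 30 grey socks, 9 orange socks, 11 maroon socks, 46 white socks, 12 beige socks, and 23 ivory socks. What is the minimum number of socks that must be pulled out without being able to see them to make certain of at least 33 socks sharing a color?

In the worst case we take at most 32 of each color, but all 17 blue, all 30 grey, all 9 orange, all 11 maroon, all 12 beige, and all 23 ivory (fewer than 32), giving 17 + 32 + 30 + 9 + 11 + 32 + 12 + 23 = 166.
One more sock then forces some color to 33, so 166 + 1 = 167.

167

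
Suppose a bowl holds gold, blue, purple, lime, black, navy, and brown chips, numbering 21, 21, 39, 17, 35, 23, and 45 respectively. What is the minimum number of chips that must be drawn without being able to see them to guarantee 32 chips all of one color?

Treat the 7 colors as pigeonholes.
In the worst case we take at most 31 of each color, but all 21 gold, all 21 blue, all 17 lime, and all 23 navy (fewer than 31), giving 21 + 21 + 31 + 17 + 31 + 23 + 31 = 175.
One more chip then forces some color to 32, so 175 + 1 = 176.

176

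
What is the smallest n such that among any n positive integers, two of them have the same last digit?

There are 10 possible last digits acting as pigeonholes.
With 10 positive integers we could place one in each, avoiding any repeat.
One more forces some class to hold 2, so 10 + 1 = 11.

11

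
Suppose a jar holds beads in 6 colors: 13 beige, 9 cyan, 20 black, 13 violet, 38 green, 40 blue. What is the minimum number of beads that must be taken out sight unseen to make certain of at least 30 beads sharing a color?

In the worst case we take at most 29 of each color, but all 13 beige, all 9 cyan, all 20 black, and all 13 violet (fewer than 29), giving 13 + 9 + 20 + 13 + 29 + 29 = 113.
One more bead then forces some color to 30, so 113 + 1 = 114.

114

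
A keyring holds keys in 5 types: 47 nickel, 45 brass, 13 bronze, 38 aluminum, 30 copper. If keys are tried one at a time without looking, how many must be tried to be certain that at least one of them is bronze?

161

To avoid bronze keys as long as possible, exhaust the other 4 types first.
The worst case draws every non-bronze key first: 47 + 45 + 38 + 30 = 160.
The next draw is then forced to be bronze, giving 160 + 1 = 161.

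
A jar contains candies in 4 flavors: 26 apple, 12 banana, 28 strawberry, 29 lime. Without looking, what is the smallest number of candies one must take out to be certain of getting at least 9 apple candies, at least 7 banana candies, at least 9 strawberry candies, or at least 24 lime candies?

The worst case stops just short of every target: 8 apple, 6 banana, 8 strawberry, 23 lime — 8 + 6 + 8 + 23 = 45 candies.
One more candy must push some flavor to its target, so 45 + 1 = 46.

46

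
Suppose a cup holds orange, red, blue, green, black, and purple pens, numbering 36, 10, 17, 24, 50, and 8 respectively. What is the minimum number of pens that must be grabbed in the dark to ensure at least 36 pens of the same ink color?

Treat the 6 ink colors as pigeonholes.
In the worst case we take at most 35 of each ink color, but all 10 red, all 17 blue, all 24 green, and all 8 purple (fewer than 35), giving 35 + 10 + 17 + 24 + 35 + 8 = 129.
One more pen then forces some ink color to 36, so 129 + 1 = 130.

130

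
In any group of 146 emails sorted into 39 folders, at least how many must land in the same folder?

If each of the 39 folders held at most 3, the total would be at most 39 × 3 = 117 < 146, a contradiction.
So at least one holds ⌈146/39⌉ = 4.

4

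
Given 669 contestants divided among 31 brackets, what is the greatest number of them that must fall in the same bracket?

22

The 669 contestants fall into 31 brackets.
If each of the 31 brackets held at most 21, the total would be at most 31 × 21 = 651 < 669, a contradiction.
So at least one holds ⌈669/31⌉ = 22.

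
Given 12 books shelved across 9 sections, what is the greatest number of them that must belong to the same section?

2

If each of the 9 sections held at most 1, the total would be at most 9 × 1 = 9 < 12, a contradiction.
So at least one holds ⌈12/9⌉ = 2.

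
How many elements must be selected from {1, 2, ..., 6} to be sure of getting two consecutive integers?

Partition {1, …, 6} into 3 pairs: {1,2}, {3,4}, …, {5,6}.
Choosing 3 integers — say the 3 even numbers 2, 4, …, 6 — takes one from each pair and avoids the property.
Choosing 4 forces two into the same pair by pigeonhole, and those are consecutive. So 4.

4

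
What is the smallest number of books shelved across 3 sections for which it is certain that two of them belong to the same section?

There are 3 sections acting as pigeonholes.
With 3 books we could place one in each, avoiding any repeat.
One more forces some class to hold 2, so 3 + 1 = 4.

4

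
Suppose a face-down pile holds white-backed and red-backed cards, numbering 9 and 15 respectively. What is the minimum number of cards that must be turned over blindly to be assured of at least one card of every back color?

16

The hardest back color to obtain is white-backed: we could draw every other card first — 24 − 9 = 15 cards — without a single white-backed one.
The next draw must be white-backed, so 15 + 1 = 16.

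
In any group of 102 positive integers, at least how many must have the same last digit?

There are 10 possible last digits, which serve as the pigeonholes.
If each of the 10 possible last digits held at most 10, the total would be at most 10 × 10 = 100 < 102, a contradiction.
So at least one holds ⌈102/10⌉ = 11.

11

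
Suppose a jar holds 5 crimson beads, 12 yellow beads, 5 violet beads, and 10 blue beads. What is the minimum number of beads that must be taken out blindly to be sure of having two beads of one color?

The worst case takes 1 bead of each color without reaching 2 of any: 4 × 1 = 4.
The next bead must bring some color to 2, so 4 + 1 = 5.

5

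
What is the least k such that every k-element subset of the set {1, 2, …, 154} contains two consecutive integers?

78

Partition {1, …, 154} into 77 pairs: {1,2}, {3,4}, …, {153,154}.
Choosing 77 integers — say the 77 even numbers 2, 4, …, 154 — takes one from each pair and avoids the property.
Choosing 78 forces two into the same pair by pigeonhole, and those are consecutive. So 78.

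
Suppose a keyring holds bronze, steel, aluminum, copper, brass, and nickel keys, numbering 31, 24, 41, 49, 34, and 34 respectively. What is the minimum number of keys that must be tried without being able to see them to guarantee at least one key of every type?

The hardest type to obtain is steel: we could draw every other key first — 213 − 24 = 189 keys — without a single steel one.
The next draw must be steel, so 189 + 1 = 190.

190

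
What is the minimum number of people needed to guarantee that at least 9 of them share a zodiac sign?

There are 12 zodiac signs acting as pigeonholes.
With 12 × 8 = 96 people we could place exactly 8 in each, with no class reaching 9.
One more forces some class to hold 9, so 96 + 1 = 97.

97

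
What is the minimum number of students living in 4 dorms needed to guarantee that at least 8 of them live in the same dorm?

There are 4 dorms acting as pigeonholes.
With 4 × 7 = 28 students we could place exactly 7 in each, with no class reaching 8.
One more forces some class to hold 8, so 28 + 1 = 29.

29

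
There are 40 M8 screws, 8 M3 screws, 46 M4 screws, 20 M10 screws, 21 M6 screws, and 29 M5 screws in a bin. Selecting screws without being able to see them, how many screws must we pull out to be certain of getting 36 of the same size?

Treat the 6 sizes as pigeonholes.
In the worst case we take at most 35 of each size, but all 8 M3, all 20 M10, all 21 M6, and all 29 M5 (fewer than 35), giving 35 + 8 + 35 + 20 + 21 + 29 = 148.
One more screw then forces some size to 36, so 148 + 1 = 149.

149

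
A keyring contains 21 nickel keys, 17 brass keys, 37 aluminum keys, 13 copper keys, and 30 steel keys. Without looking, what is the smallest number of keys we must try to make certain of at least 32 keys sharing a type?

113

In the worst case we take at most 31 of each type, but all 21 nickel, all 17 brass, all 13 copper, and all 30 steel (fewer than 31), giving 21 + 17 + 31 + 13 + 30 = 112.
One more key then forces some type to 32, so 112 + 1 = 113.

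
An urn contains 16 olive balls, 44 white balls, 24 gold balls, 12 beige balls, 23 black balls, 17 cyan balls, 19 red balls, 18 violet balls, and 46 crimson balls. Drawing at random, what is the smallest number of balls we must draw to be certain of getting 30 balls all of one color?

188

In the worst case we take at most 29 of each color, but all 16 olive, all 24 gold, all 12 beige, all 23 black, all 17 cyan, all 19 red, and all 18 violet (fewer than 29), giving 16 + 29 + 24 + 12 + 23 + 17 + 19 + 18 + 29 = 187.
One more ball then forces some color to 30, so 187 + 1 = 188.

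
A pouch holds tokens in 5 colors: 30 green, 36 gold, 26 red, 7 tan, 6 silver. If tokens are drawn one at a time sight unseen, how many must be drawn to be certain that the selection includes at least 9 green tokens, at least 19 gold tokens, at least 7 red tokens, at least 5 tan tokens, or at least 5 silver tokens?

The worst case stops just short of every target: 8 green, 18 gold, 6 red, 4 tan, 4 silver — 8 + 18 + 6 + 4 + 4 = 40 tokens.
One more token must push some color to its target, so 40 + 1 = 41.

41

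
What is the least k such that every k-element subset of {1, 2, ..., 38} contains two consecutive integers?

20

Partition {1, …, 38} into 19 pairs: {1,2}, {3,4}, …, {37,38}.
Choosing 19 integers — say the 19 even numbers 2, 4, …, 38 — takes one from each pair and avoids the property.
Choosing 20 forces two into the same pair by pigeonhole, and those are consecutive. So 20.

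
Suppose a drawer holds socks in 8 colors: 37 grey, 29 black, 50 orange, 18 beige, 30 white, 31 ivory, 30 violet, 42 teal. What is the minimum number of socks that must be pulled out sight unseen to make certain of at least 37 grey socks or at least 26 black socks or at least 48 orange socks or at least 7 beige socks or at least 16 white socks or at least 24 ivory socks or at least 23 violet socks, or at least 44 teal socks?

The worst case stops just short of every target: 36 grey, 25 black, 47 orange, 6 beige, 15 white, 23 ivory, 22 violet, all 42 teal — 36 + 25 + 47 + 6 + 15 + 23 + 22 + 42 = 216 socks.
One more sock must push some color to its target, so 216 + 1 = 217.

217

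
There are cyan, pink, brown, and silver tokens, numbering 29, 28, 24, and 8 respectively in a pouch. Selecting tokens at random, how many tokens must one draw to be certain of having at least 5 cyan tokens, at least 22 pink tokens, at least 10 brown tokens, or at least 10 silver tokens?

The worst case stops just short of every target: 4 cyan, 21 pink, 9 brown, all 8 silver — 4 + 21 + 9 + 8 = 42 tokens.
One more token must push some color to its target, so 42 + 1 = 43.

43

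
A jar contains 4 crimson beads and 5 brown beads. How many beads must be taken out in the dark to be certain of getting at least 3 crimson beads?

8

The worst case draws every non-crimson bead first: 5.
The next 3 draws are then forced to be crimson, giving 5 + 3 = 8.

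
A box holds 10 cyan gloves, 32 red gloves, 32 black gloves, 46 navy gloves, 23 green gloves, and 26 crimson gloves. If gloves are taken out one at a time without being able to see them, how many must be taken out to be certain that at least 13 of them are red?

The worst case draws every non-red glove first: 10 + 32 + 46 + 23 + 26 = 137.
The next 13 draws are then forced to be red, giving 137 + 13 = 150.

150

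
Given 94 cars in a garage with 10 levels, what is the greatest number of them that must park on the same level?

If each of the 10 levels held at most 9, the total would be at most 10 × 9 = 90 < 94, a contradiction.
So at least one holds ⌈94/10⌉ = 10.

10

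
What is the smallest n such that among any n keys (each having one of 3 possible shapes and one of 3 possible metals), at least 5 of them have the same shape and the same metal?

37

There are 3 × 3 = 9 (shape, metal) combinations acting as pigeonholes.
With 9 × 4 = 36 keys we could place exactly 4 in each, with no (shape, metal) pair reaching 5.
One more forces some (shape, metal) pair to hold 5, so 36 + 1 = 37.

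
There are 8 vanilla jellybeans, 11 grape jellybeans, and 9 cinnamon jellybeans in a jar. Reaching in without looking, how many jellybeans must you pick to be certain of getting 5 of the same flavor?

13

The worst case takes 4 jellybeans of each flavor without reaching 5 of any: 3 × 4 = 12.
The next jellybean must bring some flavor to 5, so 12 + 1 = 13.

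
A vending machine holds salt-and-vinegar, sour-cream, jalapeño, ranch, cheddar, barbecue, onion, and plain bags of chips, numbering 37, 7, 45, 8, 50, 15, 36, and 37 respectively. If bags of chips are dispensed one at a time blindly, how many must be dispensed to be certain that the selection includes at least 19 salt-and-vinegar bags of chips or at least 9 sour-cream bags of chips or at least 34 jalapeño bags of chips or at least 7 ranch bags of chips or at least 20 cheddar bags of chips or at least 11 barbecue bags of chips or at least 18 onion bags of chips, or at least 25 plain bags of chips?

Each of the 8 flavors has its own threshold; avoid all of them simultaneously.
The worst case stops just short of every target: 18 salt-and-vinegar, all 7 sour-cream, 33 jalapeño, 6 ranch, 19 cheddar, 10 barbecue, 17 onion, 24 plain — 18 + 7 + 33 + 6 + 19 + 10 + 17 + 24 = 134 bags of chips.
One more bag of chips must push some flavor to its target, so 134 + 1 = 135.

135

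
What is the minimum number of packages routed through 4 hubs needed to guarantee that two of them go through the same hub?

There are 4 hubs acting as pigeonholes.
With 4 packages we could place one in each, avoiding any repeat.
One more forces some class to hold 2, so 4 + 1 = 5.

5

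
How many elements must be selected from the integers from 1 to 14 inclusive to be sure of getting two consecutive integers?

8

Partition {1, …, 14} into 7 pairs: {1,2}, {3,4}, …, {13,14}.
Choosing 7 integers — say the 7 even numbers 2, 4, …, 14 — takes one from each pair and avoids the property.
Choosing 8 forces two into the same pair by pigeonhole, and those are consecutive. So 8.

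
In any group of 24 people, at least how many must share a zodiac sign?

There are 12 zodiac signs, which serve as the pigeonholes.
If each of the 12 zodiac signs held at most 1, the total would be at most 12 × 1 = 12 < 24, a contradiction.
So at least one holds ⌈24/12⌉ = 2.

2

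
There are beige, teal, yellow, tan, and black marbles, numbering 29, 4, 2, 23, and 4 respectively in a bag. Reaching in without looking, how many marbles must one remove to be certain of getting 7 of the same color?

23

Treat the 5 colors as pigeonholes.
In the worst case we take at most 6 of each color, but all 4 teal, all 2 yellow, and all 4 black (fewer than 6), giving 6 + 4 + 2 + 6 + 4 = 22.
One more marble then forces some color to 7, so 22 + 1 = 23.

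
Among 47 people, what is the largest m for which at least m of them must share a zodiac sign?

The 47 people fall into 12 zodiac signs.
If each of the 12 zodiac signs held at most 3, the total would be at most 12 × 3 = 36 < 47, a contradiction.
So at least one holds ⌈47/12⌉ = 4.

4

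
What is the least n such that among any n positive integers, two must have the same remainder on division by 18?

Two integers differ by a multiple of 18 exactly when they share a remainder mod 18.
There are 18 residue classes mod 18, so 18 integers can all lie in distinct classes.
One more integer must repeat a residue, giving a difference divisible by 18. So n = 18 + 1 = 19.

19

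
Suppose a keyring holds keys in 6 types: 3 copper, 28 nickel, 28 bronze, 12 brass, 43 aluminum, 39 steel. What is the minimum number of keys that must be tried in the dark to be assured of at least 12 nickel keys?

137

The worst case draws every non-nickel key first: 3 + 28 + 12 + 43 + 39 = 125.
The next 12 draws are then forced to be nickel, giving 125 + 12 = 137.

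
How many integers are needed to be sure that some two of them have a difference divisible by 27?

28

Two integers differ by a multiple of 27 exactly when they share a remainder mod 27.
There are 27 residue classes mod 27, so 27 integers can all lie in distinct classes.
One more integer must repeat a residue, giving a difference divisible by 27. So n = 27 + 1 = 28.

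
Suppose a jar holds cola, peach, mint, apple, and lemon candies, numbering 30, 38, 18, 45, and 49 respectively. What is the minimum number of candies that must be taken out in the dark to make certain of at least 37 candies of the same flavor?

157

In the worst case we take at most 36 of each flavor, but all 30 cola and all 18 mint (fewer than 36), giving 30 + 36 + 18 + 36 + 36 = 156.
One more candy then forces some flavor to 37, so 156 + 1 = 157.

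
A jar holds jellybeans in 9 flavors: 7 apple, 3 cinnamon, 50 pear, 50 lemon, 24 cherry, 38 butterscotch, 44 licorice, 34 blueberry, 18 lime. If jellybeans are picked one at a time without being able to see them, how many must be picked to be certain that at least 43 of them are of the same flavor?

Treat the 9 flavors as pigeonholes.
In the worst case we take at most 42 of each flavor, but all 7 apple, all 3 cinnamon, all 24 cherry, all 38 butterscotch, all 34 blueberry, and all 18 lime (fewer than 42), giving 7 + 3 + 42 + 42 + 24 + 38 + 42 + 34 + 18 = 250.
One more jellybean then forces some flavor to 43, so 250 + 1 = 251.

251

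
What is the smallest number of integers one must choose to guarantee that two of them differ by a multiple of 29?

30

Use the pigeonhole principle on residue classes: two integers differ by a multiple of 29 exactly when they share a remainder mod 29.
There are 29 residue classes mod 29, so 29 integers can all lie in distinct classes.
One more integer must repeat a residue, giving a difference divisible by 29. So n = 29 + 1 = 30.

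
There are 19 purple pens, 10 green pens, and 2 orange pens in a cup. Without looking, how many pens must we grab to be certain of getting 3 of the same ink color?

The worst case takes 2 pens of each ink color without reaching 3 of any: 3 × 2 = 6.
The next pen must bring some ink color to 3, so 6 + 1 = 7.

7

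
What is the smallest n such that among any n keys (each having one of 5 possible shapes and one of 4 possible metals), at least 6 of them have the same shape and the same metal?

There are 5 × 4 = 20 (shape, metal) combinations acting as pigeonholes.
With 20 × 5 = 100 keys we could place exactly 5 in each, with no (shape, metal) pair reaching 6.
One more forces some (shape, metal) pair to hold 6, so 100 + 1 = 101.

101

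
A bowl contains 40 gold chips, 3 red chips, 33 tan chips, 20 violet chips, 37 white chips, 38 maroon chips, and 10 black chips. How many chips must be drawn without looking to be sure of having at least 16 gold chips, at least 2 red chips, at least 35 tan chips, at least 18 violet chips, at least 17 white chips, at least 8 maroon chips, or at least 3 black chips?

The worst case stops just short of every target: 15 gold, 1 red, all 33 tan, 17 violet, 16 white, 7 maroon, 2 black — 15 + 1 + 33 + 17 + 16 + 7 + 2 = 91 chips.
One more chip must push some color to its target, so 91 + 1 = 92.

92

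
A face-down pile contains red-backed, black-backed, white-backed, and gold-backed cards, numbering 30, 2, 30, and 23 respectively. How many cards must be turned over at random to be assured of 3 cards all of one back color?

Treat the 4 back colors as pigeonholes.
The worst case takes 2 cards of each back color without reaching 3 of any: 4 × 2 = 8.
The next card must bring some back color to 3, so 8 + 1 = 9.

9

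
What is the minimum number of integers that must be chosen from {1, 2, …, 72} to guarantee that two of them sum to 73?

37

Partition {1, …, 72} into 36 pairs: {1,72}, {2,71}, …, {36,37}.
Choosing 36 integers — say the integers 1 through 36 — takes one from each pair and avoids the property.
Choosing 37 forces two into the same pair by pigeonhole, and those sum to 73. So 37.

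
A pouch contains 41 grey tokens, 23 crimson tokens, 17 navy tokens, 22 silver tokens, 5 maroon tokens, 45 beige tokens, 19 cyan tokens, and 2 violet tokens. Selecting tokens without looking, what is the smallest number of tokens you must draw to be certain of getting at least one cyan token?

156

The worst case draws every non-cyan token first: 41 + 23 + 17 + 22 + 5 + 45 + 2 = 155.
The next draw is then forced to be cyan, giving 155 + 1 = 156.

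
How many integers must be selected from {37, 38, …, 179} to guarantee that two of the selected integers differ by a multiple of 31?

32

Group the integers by remainder mod 31; there are 31 residue classes, each nonempty in this range.
Choosing one from each class (31 integers) avoids any shared remainder.
One more choice must repeat a class, so two differ by a multiple of 31. Hence 31 + 1 = 32.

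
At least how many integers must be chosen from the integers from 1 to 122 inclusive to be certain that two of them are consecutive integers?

Partition {1, …, 122} into 61 pairs: {1,2}, {3,4}, …, {121,122}.
Choosing 61 integers — say the 61 even numbers 2, 4, …, 122 — takes one from each pair and avoids the property.
Choosing 62 forces two into the same pair by pigeonhole, and those are consecutive. So 62.

62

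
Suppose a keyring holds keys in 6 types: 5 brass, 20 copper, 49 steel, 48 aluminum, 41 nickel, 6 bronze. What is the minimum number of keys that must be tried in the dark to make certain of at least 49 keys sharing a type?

169

Treat the 6 types as pigeonholes.
In the worst case we take at most 48 of each type, but all 5 brass, all 20 copper, all 41 nickel, and all 6 bronze (fewer than 48), giving 5 + 20 + 48 + 48 + 41 + 6 = 168.
One more key then forces some type to 49, so 168 + 1 = 169.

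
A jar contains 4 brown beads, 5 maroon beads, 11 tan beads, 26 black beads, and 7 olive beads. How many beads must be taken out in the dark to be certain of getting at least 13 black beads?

40

The worst case draws every non-black bead first: 4 + 5 + 11 + 7 = 27.
The next 13 draws are then forced to be black, giving 27 + 13 = 40.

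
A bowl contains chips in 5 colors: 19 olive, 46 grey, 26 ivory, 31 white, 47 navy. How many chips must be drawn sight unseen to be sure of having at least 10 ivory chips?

153

The worst case draws every non-ivory chip first: 19 + 46 + 31 + 47 = 143.
The next 10 draws are then forced to be ivory, giving 143 + 10 = 153.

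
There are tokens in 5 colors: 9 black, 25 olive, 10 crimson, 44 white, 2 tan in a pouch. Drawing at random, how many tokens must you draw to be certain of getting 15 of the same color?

In the worst case we take at most 14 of each color, but all 9 black, all 10 crimson, and all 2 tan (fewer than 14), giving 9 + 14 + 10 + 14 + 2 = 49.
One more token then forces some color to 15, so 49 + 1 = 50.

50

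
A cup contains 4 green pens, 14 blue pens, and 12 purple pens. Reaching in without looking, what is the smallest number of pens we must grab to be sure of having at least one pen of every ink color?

27

The hardest ink color to obtain is green: we could draw every other pen first — 30 − 4 = 26 pens — without a single green one.
The next draw must be green, so 26 + 1 = 27.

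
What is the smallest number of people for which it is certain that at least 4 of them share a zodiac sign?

37

There are 12 zodiac signs acting as pigeonholes.
With 12 × 3 = 36 people we could place exactly 3 in each, with no class reaching 4.
One more forces some class to hold 4, so 36 + 1 = 37.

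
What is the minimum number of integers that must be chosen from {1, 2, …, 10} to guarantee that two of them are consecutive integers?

Partition {1, …, 10} into 5 pairs: {1,2}, {3,4}, …, {9,10}.
Choosing 5 integers — say the 5 even numbers 2, 4, …, 10 — takes one from each pair and avoids the property.
Choosing 6 forces two into the same pair by pigeonhole, and those are consecutive. So 6.

6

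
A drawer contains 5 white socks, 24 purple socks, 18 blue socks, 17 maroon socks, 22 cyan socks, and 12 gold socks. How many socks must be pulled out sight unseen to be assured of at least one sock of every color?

The hardest color to obtain is white: we could draw every other sock first — 98 − 5 = 93 socks — without a single white one.
The next draw must be white, so 93 + 1 = 94.

94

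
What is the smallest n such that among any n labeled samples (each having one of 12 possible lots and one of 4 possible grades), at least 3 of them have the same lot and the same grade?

97

There are 12 × 4 = 48 (lot, grade) combinations acting as pigeonholes.
With 48 × 2 = 96 labeled samples we could place exactly 2 in each, with no (lot, grade) pair reaching 3.
One more forces some (lot, grade) pair to hold 3, so 96 + 1 = 97.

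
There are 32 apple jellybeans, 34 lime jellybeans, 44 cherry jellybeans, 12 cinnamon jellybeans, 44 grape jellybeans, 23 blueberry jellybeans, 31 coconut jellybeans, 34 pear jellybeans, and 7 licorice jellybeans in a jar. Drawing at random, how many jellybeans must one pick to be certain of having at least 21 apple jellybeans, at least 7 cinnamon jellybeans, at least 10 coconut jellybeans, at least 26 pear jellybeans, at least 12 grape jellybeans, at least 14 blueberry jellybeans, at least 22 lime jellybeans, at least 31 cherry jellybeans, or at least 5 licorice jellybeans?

Each of the 9 flavors has its own threshold; avoid all of them simultaneously.
The worst case stops just short of every target: 20 apple, 21 lime, 30 cherry, 6 cinnamon, 11 grape, 13 blueberry, 9 coconut, 25 pear, 4 licorice — 20 + 21 + 30 + 6 + 11 + 13 + 9 + 25 + 4 = 139 jellybeans.
One more jellybean must push some flavor to its target, so 139 + 1 = 140.

140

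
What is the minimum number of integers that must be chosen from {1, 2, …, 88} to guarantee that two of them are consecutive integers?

45

Partition {1, …, 88} into 44 pairs: {1,2}, {3,4}, …, {87,88}.
Choosing 44 integers — say the 44 even numbers 2, 4, …, 88 — takes one from each pair and avoids the property.
Choosing 45 forces two into the same pair by pigeonhole, and those are consecutive. So 45.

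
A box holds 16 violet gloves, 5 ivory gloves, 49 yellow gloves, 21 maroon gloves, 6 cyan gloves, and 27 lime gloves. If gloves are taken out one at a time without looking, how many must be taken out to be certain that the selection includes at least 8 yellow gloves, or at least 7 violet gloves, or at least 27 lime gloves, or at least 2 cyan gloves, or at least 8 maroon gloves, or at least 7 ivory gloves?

The worst case stops just short of every target: 6 violet, all 5 ivory, 7 yellow, 7 maroon, 1 cyan, 26 lime — 6 + 5 + 7 + 7 + 1 + 26 = 52 gloves.
One more glove must push some color to its target, so 52 + 1 = 53.

53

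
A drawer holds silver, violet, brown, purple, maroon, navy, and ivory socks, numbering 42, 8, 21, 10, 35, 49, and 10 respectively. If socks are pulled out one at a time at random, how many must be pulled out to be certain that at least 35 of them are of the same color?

In the worst case we take at most 34 of each color, but all 8 violet, all 21 brown, all 10 purple, and all 10 ivory (fewer than 34), giving 34 + 8 + 21 + 10 + 34 + 34 + 10 = 151.
One more sock then forces some color to 35, so 151 + 1 = 152.

152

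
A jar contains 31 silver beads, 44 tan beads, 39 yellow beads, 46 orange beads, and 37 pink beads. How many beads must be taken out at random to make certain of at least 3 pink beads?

163

To avoid pink beads as long as possible, exhaust the other 4 colors first.
The worst case draws every non-pink bead first: 31 + 44 + 39 + 46 = 160.
The next 3 draws are then forced to be pink, giving 160 + 3 = 163.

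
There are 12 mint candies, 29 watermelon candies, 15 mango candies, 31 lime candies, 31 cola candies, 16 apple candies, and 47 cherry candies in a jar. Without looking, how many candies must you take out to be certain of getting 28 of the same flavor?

152

In the worst case we take at most 27 of each flavor, but all 12 mint, all 15 mango, and all 16 apple (fewer than 27), giving 12 + 27 + 15 + 27 + 27 + 16 + 27 = 151.
One more candy then forces some flavor to 28, so 151 + 1 = 152.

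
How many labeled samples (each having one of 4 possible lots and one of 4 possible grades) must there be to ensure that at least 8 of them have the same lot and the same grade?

There are 4 × 4 = 16 (lot, grade) combinations acting as pigeonholes.
With 16 × 7 = 112 labeled samples we could place exactly 7 in each, with no (lot, grade) pair reaching 8.
One more forces some (lot, grade) pair to hold 8, so 112 + 1 = 113.

113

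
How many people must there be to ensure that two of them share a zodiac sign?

13

There are 12 zodiac signs acting as pigeonholes.
With 12 people we could place one in each, avoiding any repeat.
One more forces some class to hold 2, so 12 + 1 = 13.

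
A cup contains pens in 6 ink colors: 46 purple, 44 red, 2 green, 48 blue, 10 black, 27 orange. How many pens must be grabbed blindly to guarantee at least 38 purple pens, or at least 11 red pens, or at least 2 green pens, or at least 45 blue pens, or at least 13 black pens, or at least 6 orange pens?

108

The worst case stops just short of every target: 37 purple, 10 red, 1 green, 44 blue, all 10 black, 5 orange — 37 + 10 + 1 + 44 + 10 + 5 = 107 pens.
One more pen must push some ink color to its target, so 107 + 1 = 108.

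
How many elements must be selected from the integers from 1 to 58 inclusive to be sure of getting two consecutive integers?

Partition {1, …, 58} into 29 pairs: {1,2}, {3,4}, …, {57,58}.
Choosing 29 integers — say the 29 even numbers 2, 4, …, 58 — takes one from each pair and avoids the property.
Choosing 30 forces two into the same pair by pigeonhole, and those are consecutive. So 30.

30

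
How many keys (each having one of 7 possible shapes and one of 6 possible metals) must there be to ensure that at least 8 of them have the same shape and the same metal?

There are 7 × 6 = 42 (shape, metal) combinations acting as pigeonholes.
With 42 × 7 = 294 keys we could place exactly 7 in each, with no (shape, metal) pair reaching 8.
One more forces some (shape, metal) pair to hold 8, so 294 + 1 = 295.

295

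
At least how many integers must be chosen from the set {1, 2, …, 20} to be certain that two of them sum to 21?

11

Partition {1, …, 20} into 10 pairs: {1,20}, {2,19}, …, {10,11}.
Choosing 10 integers — say the integers 1 through 10 — takes one from each pair and avoids the property.
Choosing 11 forces two into the same pair by pigeonhole, and those sum to 21. So 11.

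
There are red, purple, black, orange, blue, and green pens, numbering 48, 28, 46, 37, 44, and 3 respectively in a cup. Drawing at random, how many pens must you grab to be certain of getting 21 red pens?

179

To avoid red pens as long as possible, exhaust the other 5 ink colors first.
The worst case draws every non-red pen first: 28 + 46 + 37 + 44 + 3 = 158.
The next 21 draws are then forced to be red, giving 158 + 21 = 179.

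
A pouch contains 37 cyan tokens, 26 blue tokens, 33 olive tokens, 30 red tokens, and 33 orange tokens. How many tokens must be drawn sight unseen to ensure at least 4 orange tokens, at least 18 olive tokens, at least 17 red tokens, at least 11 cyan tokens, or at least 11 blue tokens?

Each of the 5 colors has its own threshold; avoid all of them simultaneously.
The worst case stops just short of every target: 10 cyan, 10 blue, 17 olive, 16 red, 3 orange — 10 + 10 + 17 + 16 + 3 = 56 tokens.
One more token must push some color to its target, so 56 + 1 = 57.

57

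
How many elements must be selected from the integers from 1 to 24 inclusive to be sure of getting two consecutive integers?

Partition {1, …, 24} into 12 pairs: {1,2}, {3,4}, …, {23,24}.
Choosing 12 integers — say the 12 even numbers 2, 4, …, 24 — takes one from each pair and avoids the property.
Choosing 13 forces two into the same pair by pigeonhole, and those are consecutive. So 13.

13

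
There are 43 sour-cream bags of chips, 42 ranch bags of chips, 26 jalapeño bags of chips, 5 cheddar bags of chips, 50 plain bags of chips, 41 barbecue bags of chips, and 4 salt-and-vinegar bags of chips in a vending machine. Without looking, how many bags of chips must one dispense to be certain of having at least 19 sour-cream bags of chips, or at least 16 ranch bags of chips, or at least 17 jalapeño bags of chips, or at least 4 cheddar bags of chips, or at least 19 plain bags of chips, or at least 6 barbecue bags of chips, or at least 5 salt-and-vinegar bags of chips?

80

The worst case stops just short of every target: 18 sour-cream, 15 ranch, 16 jalapeño, 3 cheddar, 18 plain, 5 barbecue, 4 salt-and-vinegar — 18 + 15 + 16 + 3 + 18 + 5 + 4 = 79 bags of chips.
One more bag of chips must push some flavor to its target, so 79 + 1 = 80.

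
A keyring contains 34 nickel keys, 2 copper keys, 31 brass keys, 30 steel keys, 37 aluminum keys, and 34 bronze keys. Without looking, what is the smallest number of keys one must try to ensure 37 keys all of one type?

168

In the worst case we take at most 36 of each type, but all 34 nickel, all 2 copper, all 31 brass, all 30 steel, and all 34 bronze (fewer than 36), giving 34 + 2 + 31 + 30 + 36 + 34 = 167.
One more key then forces some type to 37, so 167 + 1 = 168.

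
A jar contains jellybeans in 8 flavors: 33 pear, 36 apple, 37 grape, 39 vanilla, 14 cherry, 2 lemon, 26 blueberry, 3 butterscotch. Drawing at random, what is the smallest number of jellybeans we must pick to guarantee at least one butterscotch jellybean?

188

The worst case draws every non-butterscotch jellybean first: 33 + 36 + 37 + 39 + 14 + 2 + 26 = 187.
The next draw is then forced to be butterscotch, giving 187 + 1 = 188.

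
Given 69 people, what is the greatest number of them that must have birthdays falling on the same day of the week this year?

If each of the 7 days of the week held at most 9, the total would be at most 7 × 9 = 63 < 69, a contradiction.
So at least one holds ⌈69/7⌉ = 10.

10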